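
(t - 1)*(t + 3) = t^2 + 2*t - 3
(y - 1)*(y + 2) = y^2 + y - 2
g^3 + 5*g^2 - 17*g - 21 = (g - 3)*(g + 1)*(g + 7)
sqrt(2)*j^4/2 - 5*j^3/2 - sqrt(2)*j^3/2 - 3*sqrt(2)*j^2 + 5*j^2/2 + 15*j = j*(j - 3)*(j - 5*sqrt(2)/2)*(sqrt(2)*j/2 + sqrt(2))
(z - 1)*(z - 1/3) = z^2 - 4*z/3 + 1/3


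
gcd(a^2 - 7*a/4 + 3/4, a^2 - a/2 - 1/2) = a - 1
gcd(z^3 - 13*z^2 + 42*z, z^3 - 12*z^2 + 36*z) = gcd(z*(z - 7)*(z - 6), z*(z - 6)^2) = z^2 - 6*z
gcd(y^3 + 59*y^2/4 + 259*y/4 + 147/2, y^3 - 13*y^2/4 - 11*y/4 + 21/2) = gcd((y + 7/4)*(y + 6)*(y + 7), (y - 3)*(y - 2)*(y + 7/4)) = y + 7/4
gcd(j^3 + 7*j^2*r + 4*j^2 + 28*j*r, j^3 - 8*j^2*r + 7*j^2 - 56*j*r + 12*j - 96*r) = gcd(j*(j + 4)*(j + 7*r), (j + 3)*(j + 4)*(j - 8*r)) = j + 4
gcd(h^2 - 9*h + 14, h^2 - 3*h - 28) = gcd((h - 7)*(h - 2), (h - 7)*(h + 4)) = h - 7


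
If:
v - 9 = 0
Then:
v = 9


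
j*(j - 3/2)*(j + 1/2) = j^3 - j^2 - 3*j/4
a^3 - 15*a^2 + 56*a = a*(a - 8)*(a - 7)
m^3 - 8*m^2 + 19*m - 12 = (m - 4)*(m - 3)*(m - 1)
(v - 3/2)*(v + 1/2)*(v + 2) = v^3 + v^2 - 11*v/4 - 3/2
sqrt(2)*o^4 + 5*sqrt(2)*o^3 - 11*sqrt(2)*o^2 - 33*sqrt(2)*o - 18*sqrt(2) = (o - 3)*(o + 1)*(o + 6)*(sqrt(2)*o + sqrt(2))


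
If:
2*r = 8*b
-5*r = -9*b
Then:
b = 0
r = 0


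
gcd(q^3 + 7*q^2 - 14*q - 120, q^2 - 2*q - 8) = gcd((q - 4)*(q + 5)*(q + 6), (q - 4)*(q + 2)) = q - 4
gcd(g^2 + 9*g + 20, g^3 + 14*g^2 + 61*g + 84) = g + 4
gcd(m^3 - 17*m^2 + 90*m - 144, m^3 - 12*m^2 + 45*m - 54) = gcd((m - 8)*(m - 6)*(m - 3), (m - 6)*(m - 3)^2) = m^2 - 9*m + 18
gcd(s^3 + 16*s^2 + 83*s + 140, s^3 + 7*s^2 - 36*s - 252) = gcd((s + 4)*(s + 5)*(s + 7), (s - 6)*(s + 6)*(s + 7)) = s + 7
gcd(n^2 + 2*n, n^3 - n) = n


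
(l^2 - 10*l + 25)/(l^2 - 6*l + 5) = (l - 5)/(l - 1)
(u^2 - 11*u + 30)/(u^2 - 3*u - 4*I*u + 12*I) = (u^2 - 11*u + 30)/(u^2 - 3*u - 4*I*u + 12*I)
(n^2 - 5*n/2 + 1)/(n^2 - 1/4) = 2*(n - 2)/(2*n + 1)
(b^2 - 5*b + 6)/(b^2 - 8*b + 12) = (b - 3)/(b - 6)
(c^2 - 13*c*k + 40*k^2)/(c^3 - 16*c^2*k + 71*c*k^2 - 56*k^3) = (c - 5*k)/(c^2 - 8*c*k + 7*k^2)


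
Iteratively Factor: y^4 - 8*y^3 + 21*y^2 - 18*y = (y)*(y^3 - 8*y^2 + 21*y - 18) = y*(y - 2)*(y^2 - 6*y + 9) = y*(y - 3)*(y - 2)*(y - 3)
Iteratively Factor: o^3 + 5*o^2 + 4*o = (o + 4)*(o^2 + o) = o*(o + 4)*(o + 1)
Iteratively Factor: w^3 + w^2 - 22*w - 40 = (w - 5)*(w^2 + 6*w + 8) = (w - 5)*(w + 2)*(w + 4)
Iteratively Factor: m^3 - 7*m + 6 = (m + 3)*(m^2 - 3*m + 2) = (m - 2)*(m + 3)*(m - 1)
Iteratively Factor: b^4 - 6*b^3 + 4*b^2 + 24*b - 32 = (b - 2)*(b^3 - 4*b^2 - 4*b + 16) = (b - 4)*(b - 2)*(b^2 - 4) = (b - 4)*(b - 2)*(b + 2)*(b - 2)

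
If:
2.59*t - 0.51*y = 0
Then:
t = 0.196911196911197*y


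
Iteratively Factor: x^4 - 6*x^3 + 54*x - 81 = (x - 3)*(x^3 - 3*x^2 - 9*x + 27) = (x - 3)^2*(x^2 - 9) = (x - 3)^3*(x + 3)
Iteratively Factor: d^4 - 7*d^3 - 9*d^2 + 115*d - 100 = (d - 1)*(d^3 - 6*d^2 - 15*d + 100) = (d - 5)*(d - 1)*(d^2 - d - 20) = (d - 5)^2*(d - 1)*(d + 4)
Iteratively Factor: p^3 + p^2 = (p)*(p^2 + p) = p*(p + 1)*(p)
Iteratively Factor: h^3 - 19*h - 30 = (h - 5)*(h^2 + 5*h + 6) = (h - 5)*(h + 3)*(h + 2)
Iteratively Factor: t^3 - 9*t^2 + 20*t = (t - 5)*(t^2 - 4*t) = t*(t - 5)*(t - 4)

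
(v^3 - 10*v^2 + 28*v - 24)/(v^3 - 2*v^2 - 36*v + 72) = (v - 2)/(v + 6)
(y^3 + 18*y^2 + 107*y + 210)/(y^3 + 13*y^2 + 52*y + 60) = (y + 7)/(y + 2)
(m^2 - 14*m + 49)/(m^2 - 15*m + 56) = (m - 7)/(m - 8)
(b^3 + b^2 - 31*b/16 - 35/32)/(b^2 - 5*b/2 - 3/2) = (b^2 + b/2 - 35/16)/(b - 3)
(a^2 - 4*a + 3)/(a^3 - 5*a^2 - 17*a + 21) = (a - 3)/(a^2 - 4*a - 21)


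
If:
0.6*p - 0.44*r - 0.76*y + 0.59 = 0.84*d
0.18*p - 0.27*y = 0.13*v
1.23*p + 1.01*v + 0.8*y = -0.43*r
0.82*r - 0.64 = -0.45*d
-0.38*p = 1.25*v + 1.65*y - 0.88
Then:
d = 14.51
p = -7.06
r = -7.18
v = 24.86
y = -16.67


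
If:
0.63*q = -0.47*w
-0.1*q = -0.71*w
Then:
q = 0.00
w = 0.00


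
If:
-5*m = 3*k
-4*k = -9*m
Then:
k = 0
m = 0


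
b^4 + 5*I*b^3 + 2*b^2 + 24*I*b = b*(b - 2*I)*(b + 3*I)*(b + 4*I)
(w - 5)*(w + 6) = w^2 + w - 30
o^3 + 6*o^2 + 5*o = o*(o + 1)*(o + 5)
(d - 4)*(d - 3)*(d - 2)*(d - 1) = d^4 - 10*d^3 + 35*d^2 - 50*d + 24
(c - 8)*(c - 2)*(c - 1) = c^3 - 11*c^2 + 26*c - 16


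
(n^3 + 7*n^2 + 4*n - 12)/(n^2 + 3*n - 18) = (n^2 + n - 2)/(n - 3)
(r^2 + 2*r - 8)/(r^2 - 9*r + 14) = (r + 4)/(r - 7)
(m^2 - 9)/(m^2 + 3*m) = (m - 3)/m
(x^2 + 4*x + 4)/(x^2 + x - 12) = (x^2 + 4*x + 4)/(x^2 + x - 12)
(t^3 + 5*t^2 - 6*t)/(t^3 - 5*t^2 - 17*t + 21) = t*(t + 6)/(t^2 - 4*t - 21)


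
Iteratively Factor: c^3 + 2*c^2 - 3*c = (c - 1)*(c^2 + 3*c) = c*(c - 1)*(c + 3)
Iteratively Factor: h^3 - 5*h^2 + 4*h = (h - 1)*(h^2 - 4*h) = h*(h - 1)*(h - 4)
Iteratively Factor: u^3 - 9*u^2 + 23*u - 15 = (u - 1)*(u^2 - 8*u + 15) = (u - 5)*(u - 1)*(u - 3)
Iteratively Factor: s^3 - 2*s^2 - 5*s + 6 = (s + 2)*(s^2 - 4*s + 3) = (s - 1)*(s + 2)*(s - 3)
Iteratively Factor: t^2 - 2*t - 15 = (t + 3)*(t - 5)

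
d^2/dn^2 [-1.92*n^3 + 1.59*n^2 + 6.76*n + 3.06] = 3.18 - 11.52*n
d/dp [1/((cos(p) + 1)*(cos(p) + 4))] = (2*cos(p) + 5)*sin(p)/((cos(p) + 1)^2*(cos(p) + 4)^2)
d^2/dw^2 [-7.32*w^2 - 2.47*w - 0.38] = -14.6400000000000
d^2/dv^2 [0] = 0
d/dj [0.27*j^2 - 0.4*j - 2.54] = 0.54*j - 0.4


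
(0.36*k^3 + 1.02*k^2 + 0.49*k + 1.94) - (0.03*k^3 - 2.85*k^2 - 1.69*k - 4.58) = 0.33*k^3 + 3.87*k^2 + 2.18*k + 6.52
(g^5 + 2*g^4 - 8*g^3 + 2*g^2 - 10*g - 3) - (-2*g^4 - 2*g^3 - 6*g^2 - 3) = g^5 + 4*g^4 - 6*g^3 + 8*g^2 - 10*g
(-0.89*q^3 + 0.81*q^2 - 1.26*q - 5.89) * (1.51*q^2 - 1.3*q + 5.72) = -1.3439*q^5 + 2.3801*q^4 - 8.0464*q^3 - 2.6227*q^2 + 0.449800000000001*q - 33.6908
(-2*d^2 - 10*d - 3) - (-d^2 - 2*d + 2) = -d^2 - 8*d - 5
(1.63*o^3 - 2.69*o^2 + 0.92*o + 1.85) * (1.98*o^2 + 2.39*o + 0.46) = 3.2274*o^5 - 1.4305*o^4 - 3.8577*o^3 + 4.6244*o^2 + 4.8447*o + 0.851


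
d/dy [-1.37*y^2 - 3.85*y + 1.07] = -2.74*y - 3.85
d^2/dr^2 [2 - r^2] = -2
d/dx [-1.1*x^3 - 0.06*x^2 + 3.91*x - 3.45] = -3.3*x^2 - 0.12*x + 3.91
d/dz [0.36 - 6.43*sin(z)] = -6.43*cos(z)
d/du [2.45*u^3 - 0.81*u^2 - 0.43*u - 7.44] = 7.35*u^2 - 1.62*u - 0.43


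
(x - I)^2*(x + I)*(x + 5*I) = x^4 + 4*I*x^3 + 6*x^2 + 4*I*x + 5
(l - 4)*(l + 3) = l^2 - l - 12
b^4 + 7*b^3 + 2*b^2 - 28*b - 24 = (b - 2)*(b + 1)*(b + 2)*(b + 6)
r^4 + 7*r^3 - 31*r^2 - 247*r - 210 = (r - 6)*(r + 1)*(r + 5)*(r + 7)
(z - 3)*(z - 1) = z^2 - 4*z + 3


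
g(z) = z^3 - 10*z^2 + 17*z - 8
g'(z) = 3*z^2 - 20*z + 17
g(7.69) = -13.87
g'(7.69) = 40.61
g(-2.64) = -140.98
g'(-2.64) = 90.71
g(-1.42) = -55.17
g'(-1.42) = 51.45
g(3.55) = -28.94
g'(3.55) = -16.19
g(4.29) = -40.16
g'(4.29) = -13.59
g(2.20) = -8.35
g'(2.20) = -12.48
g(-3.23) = -200.94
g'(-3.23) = 112.90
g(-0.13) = -10.38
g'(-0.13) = 19.65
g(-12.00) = -3380.00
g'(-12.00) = 689.00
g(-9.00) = -1700.00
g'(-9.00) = 440.00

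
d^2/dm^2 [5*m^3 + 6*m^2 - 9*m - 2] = 30*m + 12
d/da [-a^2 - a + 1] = -2*a - 1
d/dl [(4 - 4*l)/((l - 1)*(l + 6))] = 4/(l + 6)^2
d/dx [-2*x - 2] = -2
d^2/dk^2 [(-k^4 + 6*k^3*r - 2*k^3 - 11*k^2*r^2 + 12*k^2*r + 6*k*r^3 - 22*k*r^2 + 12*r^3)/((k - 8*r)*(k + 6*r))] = 2*(k^6 - 6*k^5*r - 132*k^4*r^2 + 472*k^3*r^3 + 102*k^3*r^2 + 13680*k^2*r^4 - 1188*k^2*r^3 - 42336*k*r^5 + 17064*k*r^4 + 25920*r^6 - 30384*r^5)/(-k^6 + 6*k^5*r + 132*k^4*r^2 - 568*k^3*r^3 - 6336*k^2*r^4 + 13824*k*r^5 + 110592*r^6)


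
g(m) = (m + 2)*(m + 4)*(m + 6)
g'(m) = (m + 2)*(m + 4) + (m + 2)*(m + 6) + (m + 4)*(m + 6) = 3*m^2 + 24*m + 44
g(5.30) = 767.16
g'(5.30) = 255.47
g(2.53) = 252.33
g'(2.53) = 123.92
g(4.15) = 508.74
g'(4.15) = 195.27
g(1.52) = 146.12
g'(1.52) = 87.41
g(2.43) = 240.13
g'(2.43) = 120.03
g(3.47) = 386.95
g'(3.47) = 163.40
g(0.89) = 97.37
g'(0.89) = 67.74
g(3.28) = 356.71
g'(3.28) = 155.00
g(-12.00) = -480.00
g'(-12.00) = 188.00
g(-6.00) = 0.00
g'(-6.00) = 8.00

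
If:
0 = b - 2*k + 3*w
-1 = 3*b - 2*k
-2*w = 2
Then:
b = -2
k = -5/2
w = -1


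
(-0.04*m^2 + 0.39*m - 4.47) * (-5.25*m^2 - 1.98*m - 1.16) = 0.21*m^4 - 1.9683*m^3 + 22.7417*m^2 + 8.3982*m + 5.1852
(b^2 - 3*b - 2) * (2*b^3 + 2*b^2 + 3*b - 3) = 2*b^5 - 4*b^4 - 7*b^3 - 16*b^2 + 3*b + 6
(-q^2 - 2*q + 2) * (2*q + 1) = -2*q^3 - 5*q^2 + 2*q + 2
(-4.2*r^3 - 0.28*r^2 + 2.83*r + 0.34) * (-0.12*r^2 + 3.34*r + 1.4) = 0.504*r^5 - 13.9944*r^4 - 7.1548*r^3 + 9.0194*r^2 + 5.0976*r + 0.476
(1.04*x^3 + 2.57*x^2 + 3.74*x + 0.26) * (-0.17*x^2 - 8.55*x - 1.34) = -0.1768*x^5 - 9.3289*x^4 - 24.0029*x^3 - 35.465*x^2 - 7.2346*x - 0.3484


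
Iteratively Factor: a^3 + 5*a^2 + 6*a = (a + 3)*(a^2 + 2*a) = a*(a + 3)*(a + 2)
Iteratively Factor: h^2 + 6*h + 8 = (h + 4)*(h + 2)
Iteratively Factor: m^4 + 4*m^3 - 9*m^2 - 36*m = (m + 4)*(m^3 - 9*m) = (m + 3)*(m + 4)*(m^2 - 3*m) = m*(m + 3)*(m + 4)*(m - 3)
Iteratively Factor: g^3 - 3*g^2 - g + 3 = (g + 1)*(g^2 - 4*g + 3) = (g - 1)*(g + 1)*(g - 3)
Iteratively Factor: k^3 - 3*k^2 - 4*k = (k + 1)*(k^2 - 4*k) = (k - 4)*(k + 1)*(k)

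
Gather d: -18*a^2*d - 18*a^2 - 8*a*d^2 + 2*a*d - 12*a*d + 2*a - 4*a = -18*a^2 - 8*a*d^2 - 2*a + d*(-18*a^2 - 10*a)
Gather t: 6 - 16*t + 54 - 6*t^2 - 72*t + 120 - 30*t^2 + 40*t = -36*t^2 - 48*t + 180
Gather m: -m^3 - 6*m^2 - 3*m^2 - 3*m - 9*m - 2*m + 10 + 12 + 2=-m^3 - 9*m^2 - 14*m + 24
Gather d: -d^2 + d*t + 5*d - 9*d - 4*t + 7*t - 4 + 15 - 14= -d^2 + d*(t - 4) + 3*t - 3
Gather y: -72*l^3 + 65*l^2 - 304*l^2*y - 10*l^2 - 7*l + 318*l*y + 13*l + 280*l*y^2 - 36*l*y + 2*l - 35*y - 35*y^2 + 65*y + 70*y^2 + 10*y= -72*l^3 + 55*l^2 + 8*l + y^2*(280*l + 35) + y*(-304*l^2 + 282*l + 40)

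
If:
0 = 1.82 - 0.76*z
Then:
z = 2.39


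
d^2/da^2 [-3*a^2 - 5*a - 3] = -6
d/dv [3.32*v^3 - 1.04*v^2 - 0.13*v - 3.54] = 9.96*v^2 - 2.08*v - 0.13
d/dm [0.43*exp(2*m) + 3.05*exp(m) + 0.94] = (0.86*exp(m) + 3.05)*exp(m)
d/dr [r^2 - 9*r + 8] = 2*r - 9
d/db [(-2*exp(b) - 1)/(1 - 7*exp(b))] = -9*exp(b)/(7*exp(b) - 1)^2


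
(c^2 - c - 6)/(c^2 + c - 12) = (c + 2)/(c + 4)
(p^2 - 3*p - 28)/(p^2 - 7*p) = (p + 4)/p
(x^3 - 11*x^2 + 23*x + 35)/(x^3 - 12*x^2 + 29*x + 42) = (x - 5)/(x - 6)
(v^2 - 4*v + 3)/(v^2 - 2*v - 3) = (v - 1)/(v + 1)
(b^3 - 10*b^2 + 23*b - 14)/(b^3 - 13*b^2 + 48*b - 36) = (b^2 - 9*b + 14)/(b^2 - 12*b + 36)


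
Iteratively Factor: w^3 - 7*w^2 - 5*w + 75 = (w + 3)*(w^2 - 10*w + 25) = (w - 5)*(w + 3)*(w - 5)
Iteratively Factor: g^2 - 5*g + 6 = (g - 3)*(g - 2)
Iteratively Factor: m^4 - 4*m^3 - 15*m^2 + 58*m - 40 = (m - 5)*(m^3 + m^2 - 10*m + 8) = (m - 5)*(m - 2)*(m^2 + 3*m - 4) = (m - 5)*(m - 2)*(m + 4)*(m - 1)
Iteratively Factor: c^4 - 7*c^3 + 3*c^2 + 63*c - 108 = (c - 3)*(c^3 - 4*c^2 - 9*c + 36) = (c - 4)*(c - 3)*(c^2 - 9) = (c - 4)*(c - 3)*(c + 3)*(c - 3)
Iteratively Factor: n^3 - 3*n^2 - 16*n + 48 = (n - 3)*(n^2 - 16) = (n - 3)*(n + 4)*(n - 4)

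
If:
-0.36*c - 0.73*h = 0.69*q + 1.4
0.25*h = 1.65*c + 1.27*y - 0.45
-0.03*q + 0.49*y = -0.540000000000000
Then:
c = -2.89269988412515*y - 2.41521823097721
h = -14.011819235226*y - 17.7404403244496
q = 16.3333333333333*y + 18.0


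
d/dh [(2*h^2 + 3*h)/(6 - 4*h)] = (-4*h^2 + 12*h + 9)/(2*(4*h^2 - 12*h + 9))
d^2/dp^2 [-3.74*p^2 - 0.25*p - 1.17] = -7.48000000000000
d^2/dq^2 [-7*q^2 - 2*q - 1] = -14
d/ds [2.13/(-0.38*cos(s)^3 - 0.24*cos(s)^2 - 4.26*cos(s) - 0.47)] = (2.4282*sin(s)^2 - 1.0224*cos(s) - 11.502)*sin(s)/(0.38*cos(s)^3 + 0.24*cos(s)^2 + 4.26*cos(s) + 0.47)^2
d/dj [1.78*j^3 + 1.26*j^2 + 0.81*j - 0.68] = 5.34*j^2 + 2.52*j + 0.81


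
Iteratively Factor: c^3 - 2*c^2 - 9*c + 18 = (c - 2)*(c^2 - 9) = (c - 2)*(c + 3)*(c - 3)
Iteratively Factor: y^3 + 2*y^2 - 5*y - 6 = (y + 1)*(y^2 + y - 6) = (y + 1)*(y + 3)*(y - 2)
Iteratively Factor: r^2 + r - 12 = (r + 4)*(r - 3)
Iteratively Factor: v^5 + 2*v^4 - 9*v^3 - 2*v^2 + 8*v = (v)*(v^4 + 2*v^3 - 9*v^2 - 2*v + 8) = v*(v - 1)*(v^3 + 3*v^2 - 6*v - 8) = v*(v - 1)*(v + 1)*(v^2 + 2*v - 8) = v*(v - 2)*(v - 1)*(v + 1)*(v + 4)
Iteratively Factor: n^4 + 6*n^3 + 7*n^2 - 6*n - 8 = (n - 1)*(n^3 + 7*n^2 + 14*n + 8) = (n - 1)*(n + 2)*(n^2 + 5*n + 4) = (n - 1)*(n + 2)*(n + 4)*(n + 1)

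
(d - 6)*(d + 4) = d^2 - 2*d - 24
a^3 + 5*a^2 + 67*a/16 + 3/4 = (a + 1/4)*(a + 3/4)*(a + 4)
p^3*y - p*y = p*(p - 1)*(p*y + y)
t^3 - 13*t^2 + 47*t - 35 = (t - 7)*(t - 5)*(t - 1)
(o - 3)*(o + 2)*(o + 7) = o^3 + 6*o^2 - 13*o - 42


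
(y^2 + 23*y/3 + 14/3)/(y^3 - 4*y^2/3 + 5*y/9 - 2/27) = 9*(3*y^2 + 23*y + 14)/(27*y^3 - 36*y^2 + 15*y - 2)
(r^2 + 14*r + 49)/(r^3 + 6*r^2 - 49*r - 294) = (r + 7)/(r^2 - r - 42)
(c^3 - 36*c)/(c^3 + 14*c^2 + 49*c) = (c^2 - 36)/(c^2 + 14*c + 49)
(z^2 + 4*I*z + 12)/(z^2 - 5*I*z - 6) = (z + 6*I)/(z - 3*I)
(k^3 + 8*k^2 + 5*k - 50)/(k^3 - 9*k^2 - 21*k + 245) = (k^2 + 3*k - 10)/(k^2 - 14*k + 49)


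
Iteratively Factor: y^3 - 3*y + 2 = (y + 2)*(y^2 - 2*y + 1) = (y - 1)*(y + 2)*(y - 1)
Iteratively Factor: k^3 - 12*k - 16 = (k + 2)*(k^2 - 2*k - 8) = (k - 4)*(k + 2)*(k + 2)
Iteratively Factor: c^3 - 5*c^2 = (c - 5)*(c^2) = c*(c - 5)*(c)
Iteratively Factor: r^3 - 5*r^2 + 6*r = (r - 3)*(r^2 - 2*r) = (r - 3)*(r - 2)*(r)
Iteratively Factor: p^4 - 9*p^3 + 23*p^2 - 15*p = (p - 1)*(p^3 - 8*p^2 + 15*p) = (p - 5)*(p - 1)*(p^2 - 3*p) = (p - 5)*(p - 3)*(p - 1)*(p)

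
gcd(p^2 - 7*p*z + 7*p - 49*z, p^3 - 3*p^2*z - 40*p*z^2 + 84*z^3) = -p + 7*z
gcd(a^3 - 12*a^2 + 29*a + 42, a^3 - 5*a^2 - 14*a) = a - 7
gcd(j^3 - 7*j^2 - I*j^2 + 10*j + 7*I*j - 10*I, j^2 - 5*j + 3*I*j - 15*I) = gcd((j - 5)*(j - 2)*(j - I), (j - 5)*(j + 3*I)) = j - 5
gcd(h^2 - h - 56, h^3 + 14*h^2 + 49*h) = h + 7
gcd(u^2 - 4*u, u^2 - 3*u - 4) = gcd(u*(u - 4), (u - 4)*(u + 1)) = u - 4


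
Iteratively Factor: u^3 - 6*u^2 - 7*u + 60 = (u - 4)*(u^2 - 2*u - 15) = (u - 5)*(u - 4)*(u + 3)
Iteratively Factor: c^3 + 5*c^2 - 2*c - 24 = (c - 2)*(c^2 + 7*c + 12) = (c - 2)*(c + 4)*(c + 3)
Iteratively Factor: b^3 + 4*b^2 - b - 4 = (b + 1)*(b^2 + 3*b - 4) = (b + 1)*(b + 4)*(b - 1)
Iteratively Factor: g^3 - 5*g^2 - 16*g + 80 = (g - 5)*(g^2 - 16) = (g - 5)*(g - 4)*(g + 4)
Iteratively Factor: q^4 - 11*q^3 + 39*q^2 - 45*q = (q)*(q^3 - 11*q^2 + 39*q - 45) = q*(q - 3)*(q^2 - 8*q + 15) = q*(q - 5)*(q - 3)*(q - 3)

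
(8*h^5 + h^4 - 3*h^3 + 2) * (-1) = -8*h^5 - h^4 + 3*h^3 - 2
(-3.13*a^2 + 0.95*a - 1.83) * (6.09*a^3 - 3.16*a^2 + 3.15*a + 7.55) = -19.0617*a^5 + 15.6763*a^4 - 24.0062*a^3 - 14.8562*a^2 + 1.408*a - 13.8165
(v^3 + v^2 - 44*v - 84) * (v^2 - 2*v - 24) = v^5 - v^4 - 70*v^3 - 20*v^2 + 1224*v + 2016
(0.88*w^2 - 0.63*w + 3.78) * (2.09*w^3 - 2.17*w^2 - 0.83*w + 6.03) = 1.8392*w^5 - 3.2263*w^4 + 8.5369*w^3 - 2.3733*w^2 - 6.9363*w + 22.7934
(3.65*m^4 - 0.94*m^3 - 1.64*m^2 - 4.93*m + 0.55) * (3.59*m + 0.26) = 13.1035*m^5 - 2.4256*m^4 - 6.132*m^3 - 18.1251*m^2 + 0.6927*m + 0.143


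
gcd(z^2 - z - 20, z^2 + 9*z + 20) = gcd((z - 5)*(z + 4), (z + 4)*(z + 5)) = z + 4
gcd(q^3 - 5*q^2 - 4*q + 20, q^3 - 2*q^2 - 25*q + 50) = q^2 - 7*q + 10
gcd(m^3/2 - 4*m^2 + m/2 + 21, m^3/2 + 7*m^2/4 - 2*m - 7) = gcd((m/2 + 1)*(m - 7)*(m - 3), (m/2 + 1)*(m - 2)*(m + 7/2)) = m + 2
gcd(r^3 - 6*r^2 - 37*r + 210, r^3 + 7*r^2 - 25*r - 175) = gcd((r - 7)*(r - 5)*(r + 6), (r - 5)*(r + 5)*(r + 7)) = r - 5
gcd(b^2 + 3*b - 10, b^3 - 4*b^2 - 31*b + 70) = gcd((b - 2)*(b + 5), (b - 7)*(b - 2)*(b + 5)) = b^2 + 3*b - 10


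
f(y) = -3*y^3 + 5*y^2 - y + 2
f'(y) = -9*y^2 + 10*y - 1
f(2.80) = -27.46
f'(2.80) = -43.56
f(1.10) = 2.96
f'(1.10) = -0.89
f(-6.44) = 1017.08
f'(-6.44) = -438.66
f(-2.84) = 113.89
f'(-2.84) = -101.99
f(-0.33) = 2.98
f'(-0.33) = -5.28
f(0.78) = 2.84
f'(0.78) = 1.32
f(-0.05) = 2.06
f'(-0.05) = -1.52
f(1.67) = 0.30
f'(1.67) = -9.40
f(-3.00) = 131.00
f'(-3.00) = -112.00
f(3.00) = -37.00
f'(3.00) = -52.00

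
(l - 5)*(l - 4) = l^2 - 9*l + 20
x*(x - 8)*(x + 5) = x^3 - 3*x^2 - 40*x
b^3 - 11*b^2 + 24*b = b*(b - 8)*(b - 3)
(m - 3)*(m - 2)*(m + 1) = m^3 - 4*m^2 + m + 6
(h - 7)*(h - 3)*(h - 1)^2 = h^4 - 12*h^3 + 42*h^2 - 52*h + 21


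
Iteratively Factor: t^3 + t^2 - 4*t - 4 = (t + 1)*(t^2 - 4) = (t + 1)*(t + 2)*(t - 2)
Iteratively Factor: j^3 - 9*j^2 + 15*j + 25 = (j + 1)*(j^2 - 10*j + 25) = (j - 5)*(j + 1)*(j - 5)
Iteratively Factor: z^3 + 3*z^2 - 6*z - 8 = (z + 4)*(z^2 - z - 2) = (z + 1)*(z + 4)*(z - 2)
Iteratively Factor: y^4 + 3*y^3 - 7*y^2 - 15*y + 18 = (y + 3)*(y^3 - 7*y + 6) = (y + 3)^2*(y^2 - 3*y + 2) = (y - 2)*(y + 3)^2*(y - 1)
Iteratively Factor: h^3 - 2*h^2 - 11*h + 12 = (h + 3)*(h^2 - 5*h + 4) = (h - 4)*(h + 3)*(h - 1)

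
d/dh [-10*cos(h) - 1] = 10*sin(h)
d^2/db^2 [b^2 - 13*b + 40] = 2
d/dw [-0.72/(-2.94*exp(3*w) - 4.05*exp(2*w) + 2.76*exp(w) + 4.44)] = (-6.3504*exp(2*w) - 5.832*exp(w) + 1.9872)*exp(w)/(2.94*exp(3*w) + 4.05*exp(2*w) - 2.76*exp(w) - 4.44)^2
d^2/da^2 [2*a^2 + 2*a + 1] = 4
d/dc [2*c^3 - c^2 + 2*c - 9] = 6*c^2 - 2*c + 2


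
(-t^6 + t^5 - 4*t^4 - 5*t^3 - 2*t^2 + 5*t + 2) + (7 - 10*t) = -t^6 + t^5 - 4*t^4 - 5*t^3 - 2*t^2 - 5*t + 9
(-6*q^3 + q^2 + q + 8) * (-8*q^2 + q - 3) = 48*q^5 - 14*q^4 + 11*q^3 - 66*q^2 + 5*q - 24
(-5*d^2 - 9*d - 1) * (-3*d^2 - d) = 15*d^4 + 32*d^3 + 12*d^2 + d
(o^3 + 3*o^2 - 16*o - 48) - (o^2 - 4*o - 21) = o^3 + 2*o^2 - 12*o - 27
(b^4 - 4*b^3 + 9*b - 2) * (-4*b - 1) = -4*b^5 + 15*b^4 + 4*b^3 - 36*b^2 - b + 2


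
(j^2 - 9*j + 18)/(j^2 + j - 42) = (j - 3)/(j + 7)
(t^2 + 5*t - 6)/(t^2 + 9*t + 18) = (t - 1)/(t + 3)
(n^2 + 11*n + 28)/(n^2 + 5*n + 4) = (n + 7)/(n + 1)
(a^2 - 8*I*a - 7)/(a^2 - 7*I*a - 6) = (a - 7*I)/(a - 6*I)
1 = 1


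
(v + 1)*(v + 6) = v^2 + 7*v + 6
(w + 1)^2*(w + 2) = w^3 + 4*w^2 + 5*w + 2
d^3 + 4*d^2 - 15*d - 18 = (d - 3)*(d + 1)*(d + 6)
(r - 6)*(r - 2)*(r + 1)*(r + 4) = r^4 - 3*r^3 - 24*r^2 + 28*r + 48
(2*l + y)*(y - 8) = 2*l*y - 16*l + y^2 - 8*y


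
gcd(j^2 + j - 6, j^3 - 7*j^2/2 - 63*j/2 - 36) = j + 3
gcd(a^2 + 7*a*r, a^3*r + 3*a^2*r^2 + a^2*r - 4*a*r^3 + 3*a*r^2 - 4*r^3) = 1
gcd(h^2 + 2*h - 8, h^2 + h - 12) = h + 4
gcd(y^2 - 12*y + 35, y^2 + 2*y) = 1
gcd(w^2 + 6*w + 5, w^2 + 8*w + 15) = w + 5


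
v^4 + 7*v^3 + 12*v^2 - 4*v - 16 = (v - 1)*(v + 2)^2*(v + 4)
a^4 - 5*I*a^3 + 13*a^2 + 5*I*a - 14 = (a - 1)*(a + 1)*(a - 7*I)*(a + 2*I)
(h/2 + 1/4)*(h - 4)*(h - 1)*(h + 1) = h^4/2 - 7*h^3/4 - 3*h^2/2 + 7*h/4 + 1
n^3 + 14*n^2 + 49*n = n*(n + 7)^2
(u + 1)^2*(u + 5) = u^3 + 7*u^2 + 11*u + 5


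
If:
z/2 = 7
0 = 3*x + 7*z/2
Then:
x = -49/3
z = 14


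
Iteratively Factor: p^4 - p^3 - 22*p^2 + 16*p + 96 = (p - 4)*(p^3 + 3*p^2 - 10*p - 24) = (p - 4)*(p + 4)*(p^2 - p - 6) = (p - 4)*(p - 3)*(p + 4)*(p + 2)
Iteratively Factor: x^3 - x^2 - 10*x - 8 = (x + 2)*(x^2 - 3*x - 4) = (x - 4)*(x + 2)*(x + 1)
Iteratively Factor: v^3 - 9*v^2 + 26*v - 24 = (v - 2)*(v^2 - 7*v + 12) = (v - 4)*(v - 2)*(v - 3)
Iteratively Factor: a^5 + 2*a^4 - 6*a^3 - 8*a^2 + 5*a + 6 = (a - 2)*(a^4 + 4*a^3 + 2*a^2 - 4*a - 3) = (a - 2)*(a + 1)*(a^3 + 3*a^2 - a - 3) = (a - 2)*(a + 1)*(a + 3)*(a^2 - 1) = (a - 2)*(a + 1)^2*(a + 3)*(a - 1)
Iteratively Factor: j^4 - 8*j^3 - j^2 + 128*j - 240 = (j - 3)*(j^3 - 5*j^2 - 16*j + 80) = (j - 4)*(j - 3)*(j^2 - j - 20) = (j - 5)*(j - 4)*(j - 3)*(j + 4)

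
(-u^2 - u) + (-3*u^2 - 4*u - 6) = -4*u^2 - 5*u - 6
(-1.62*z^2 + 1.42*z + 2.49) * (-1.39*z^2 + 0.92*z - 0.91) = 2.2518*z^4 - 3.4642*z^3 - 0.6805*z^2 + 0.9986*z - 2.2659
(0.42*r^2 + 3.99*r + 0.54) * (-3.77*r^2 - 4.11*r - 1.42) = -1.5834*r^4 - 16.7685*r^3 - 19.0311*r^2 - 7.8852*r - 0.7668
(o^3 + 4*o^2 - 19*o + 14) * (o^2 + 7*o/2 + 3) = o^5 + 15*o^4/2 - 2*o^3 - 81*o^2/2 - 8*o + 42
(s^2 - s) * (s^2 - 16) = s^4 - s^3 - 16*s^2 + 16*s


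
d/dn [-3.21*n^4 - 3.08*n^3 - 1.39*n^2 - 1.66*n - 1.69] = -12.84*n^3 - 9.24*n^2 - 2.78*n - 1.66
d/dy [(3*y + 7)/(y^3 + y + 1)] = (3*y^3 + 3*y - (3*y + 7)*(3*y^2 + 1) + 3)/(y^3 + y + 1)^2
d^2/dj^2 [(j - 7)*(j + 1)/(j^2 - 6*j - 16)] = 18*(3*j^2 - 18*j + 52)/(j^6 - 18*j^5 + 60*j^4 + 360*j^3 - 960*j^2 - 4608*j - 4096)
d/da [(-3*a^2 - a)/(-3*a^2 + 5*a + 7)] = (-18*a^2 - 42*a - 7)/(9*a^4 - 30*a^3 - 17*a^2 + 70*a + 49)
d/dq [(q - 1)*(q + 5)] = 2*q + 4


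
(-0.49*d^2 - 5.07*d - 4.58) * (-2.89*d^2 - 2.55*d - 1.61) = 1.4161*d^4 + 15.9018*d^3 + 26.9536*d^2 + 19.8417*d + 7.3738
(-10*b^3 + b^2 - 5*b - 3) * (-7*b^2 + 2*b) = 70*b^5 - 27*b^4 + 37*b^3 + 11*b^2 - 6*b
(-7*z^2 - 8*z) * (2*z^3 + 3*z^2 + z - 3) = -14*z^5 - 37*z^4 - 31*z^3 + 13*z^2 + 24*z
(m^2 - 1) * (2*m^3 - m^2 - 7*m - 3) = 2*m^5 - m^4 - 9*m^3 - 2*m^2 + 7*m + 3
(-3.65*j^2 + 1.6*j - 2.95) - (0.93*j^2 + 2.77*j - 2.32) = -4.58*j^2 - 1.17*j - 0.63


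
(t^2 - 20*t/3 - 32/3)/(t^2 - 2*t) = (3*t^2 - 20*t - 32)/(3*t*(t - 2))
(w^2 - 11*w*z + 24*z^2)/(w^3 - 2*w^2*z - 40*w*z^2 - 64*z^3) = (w - 3*z)/(w^2 + 6*w*z + 8*z^2)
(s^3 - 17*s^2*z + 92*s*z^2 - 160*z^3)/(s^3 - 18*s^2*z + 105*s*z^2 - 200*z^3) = (-s + 4*z)/(-s + 5*z)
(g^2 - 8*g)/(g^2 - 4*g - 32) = g/(g + 4)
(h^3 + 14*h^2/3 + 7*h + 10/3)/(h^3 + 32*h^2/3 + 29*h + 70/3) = (h + 1)/(h + 7)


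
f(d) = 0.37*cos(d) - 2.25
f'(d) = -0.37*sin(d)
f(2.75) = -2.59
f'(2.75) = -0.14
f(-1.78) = -2.33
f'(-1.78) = 0.36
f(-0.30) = -1.90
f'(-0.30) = 0.11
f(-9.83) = -2.59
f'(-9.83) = -0.15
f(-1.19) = -2.11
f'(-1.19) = 0.34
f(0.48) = -1.92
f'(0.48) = -0.17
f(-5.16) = -2.09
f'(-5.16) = -0.33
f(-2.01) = -2.41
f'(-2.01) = 0.33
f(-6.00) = -1.89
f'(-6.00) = -0.10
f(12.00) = -1.94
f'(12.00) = 0.20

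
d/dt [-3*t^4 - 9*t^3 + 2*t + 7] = -12*t^3 - 27*t^2 + 2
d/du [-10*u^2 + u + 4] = 1 - 20*u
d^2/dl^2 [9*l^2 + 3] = 18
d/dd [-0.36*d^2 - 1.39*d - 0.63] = -0.72*d - 1.39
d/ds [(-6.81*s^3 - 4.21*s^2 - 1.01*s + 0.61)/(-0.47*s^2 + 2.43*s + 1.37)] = (3.2007*s^4 - 33.0966*s^3 - 38.6941*s^2 - 10.962*s - 2.866)/(0.2209*s^4 - 2.2842*s^3 + 4.6171*s^2 + 6.6582*s + 1.8769)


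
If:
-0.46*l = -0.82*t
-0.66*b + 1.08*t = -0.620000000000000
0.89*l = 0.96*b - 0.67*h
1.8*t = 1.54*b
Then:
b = -2.35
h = 1.39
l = -3.58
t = -2.01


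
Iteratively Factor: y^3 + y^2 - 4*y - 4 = (y + 1)*(y^2 - 4) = (y + 1)*(y + 2)*(y - 2)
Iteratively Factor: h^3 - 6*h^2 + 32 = (h - 4)*(h^2 - 2*h - 8) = (h - 4)^2*(h + 2)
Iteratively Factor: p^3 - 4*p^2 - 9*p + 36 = (p - 4)*(p^2 - 9) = (p - 4)*(p + 3)*(p - 3)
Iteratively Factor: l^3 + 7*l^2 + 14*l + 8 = (l + 2)*(l^2 + 5*l + 4) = (l + 2)*(l + 4)*(l + 1)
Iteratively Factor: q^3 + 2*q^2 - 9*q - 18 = (q + 2)*(q^2 - 9) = (q - 3)*(q + 2)*(q + 3)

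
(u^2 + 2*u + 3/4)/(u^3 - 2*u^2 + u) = (u^2 + 2*u + 3/4)/(u*(u^2 - 2*u + 1))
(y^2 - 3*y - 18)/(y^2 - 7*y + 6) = (y + 3)/(y - 1)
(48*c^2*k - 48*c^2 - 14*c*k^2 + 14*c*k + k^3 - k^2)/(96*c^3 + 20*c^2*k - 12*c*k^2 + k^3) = (k - 1)/(2*c + k)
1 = 1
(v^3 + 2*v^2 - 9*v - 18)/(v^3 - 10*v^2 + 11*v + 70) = (v^2 - 9)/(v^2 - 12*v + 35)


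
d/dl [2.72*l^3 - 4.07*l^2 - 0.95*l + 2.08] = 8.16*l^2 - 8.14*l - 0.95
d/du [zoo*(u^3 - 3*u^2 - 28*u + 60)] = zoo*(u^2 + u + 1)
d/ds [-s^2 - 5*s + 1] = -2*s - 5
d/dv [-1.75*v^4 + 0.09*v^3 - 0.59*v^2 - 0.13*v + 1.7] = -7.0*v^3 + 0.27*v^2 - 1.18*v - 0.13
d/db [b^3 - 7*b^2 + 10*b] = 3*b^2 - 14*b + 10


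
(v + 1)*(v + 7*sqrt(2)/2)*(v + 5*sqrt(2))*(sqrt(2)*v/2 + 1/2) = sqrt(2)*v^4/2 + sqrt(2)*v^3/2 + 9*v^3 + 9*v^2 + 87*sqrt(2)*v^2/4 + 35*v/2 + 87*sqrt(2)*v/4 + 35/2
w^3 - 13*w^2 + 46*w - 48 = (w - 8)*(w - 3)*(w - 2)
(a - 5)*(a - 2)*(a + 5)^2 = a^4 + 3*a^3 - 35*a^2 - 75*a + 250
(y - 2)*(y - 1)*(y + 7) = y^3 + 4*y^2 - 19*y + 14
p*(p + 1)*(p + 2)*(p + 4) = p^4 + 7*p^3 + 14*p^2 + 8*p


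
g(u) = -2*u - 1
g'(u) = -2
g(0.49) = -1.98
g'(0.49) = -2.00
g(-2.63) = 4.26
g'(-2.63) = -2.00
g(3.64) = -8.28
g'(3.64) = -2.00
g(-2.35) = 3.70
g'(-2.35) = -2.00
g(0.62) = -2.24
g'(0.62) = -2.00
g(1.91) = -4.82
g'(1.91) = -2.00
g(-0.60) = 0.20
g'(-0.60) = -2.00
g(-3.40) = 5.80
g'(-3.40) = -2.00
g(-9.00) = 17.00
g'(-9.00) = -2.00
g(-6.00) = 11.00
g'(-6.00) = -2.00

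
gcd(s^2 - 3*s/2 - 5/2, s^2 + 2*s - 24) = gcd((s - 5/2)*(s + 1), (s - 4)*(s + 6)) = 1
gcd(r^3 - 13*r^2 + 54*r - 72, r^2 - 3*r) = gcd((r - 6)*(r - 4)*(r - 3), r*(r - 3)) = r - 3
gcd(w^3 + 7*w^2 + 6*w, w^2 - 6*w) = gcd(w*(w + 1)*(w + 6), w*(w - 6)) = w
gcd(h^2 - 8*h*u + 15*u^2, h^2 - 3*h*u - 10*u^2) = -h + 5*u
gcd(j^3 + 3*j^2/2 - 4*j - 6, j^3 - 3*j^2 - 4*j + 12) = j^2 - 4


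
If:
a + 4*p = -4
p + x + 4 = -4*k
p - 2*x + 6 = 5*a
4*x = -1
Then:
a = 22/21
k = -209/336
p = -53/42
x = -1/4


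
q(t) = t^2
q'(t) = 2*t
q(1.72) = 2.96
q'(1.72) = 3.44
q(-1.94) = 3.76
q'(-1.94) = -3.88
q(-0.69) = 0.48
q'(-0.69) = -1.38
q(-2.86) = 8.18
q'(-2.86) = -5.72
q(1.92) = 3.69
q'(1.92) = 3.84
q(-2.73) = 7.45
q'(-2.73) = -5.46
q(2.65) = 7.02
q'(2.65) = 5.30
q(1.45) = 2.10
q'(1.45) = 2.90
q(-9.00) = 81.00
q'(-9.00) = -18.00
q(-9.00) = 81.00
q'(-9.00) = -18.00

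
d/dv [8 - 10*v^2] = -20*v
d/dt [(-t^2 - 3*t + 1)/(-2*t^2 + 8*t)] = (-7*t^2/2 + t - 2)/(t^2*(t^2 - 8*t + 16))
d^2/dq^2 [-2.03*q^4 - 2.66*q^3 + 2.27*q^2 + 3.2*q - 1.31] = -24.36*q^2 - 15.96*q + 4.54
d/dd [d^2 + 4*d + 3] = 2*d + 4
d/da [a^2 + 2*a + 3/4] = 2*a + 2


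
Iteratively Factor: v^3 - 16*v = (v - 4)*(v^2 + 4*v) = v*(v - 4)*(v + 4)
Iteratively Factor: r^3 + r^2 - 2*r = (r - 1)*(r^2 + 2*r) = r*(r - 1)*(r + 2)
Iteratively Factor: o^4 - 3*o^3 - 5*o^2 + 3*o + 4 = (o + 1)*(o^3 - 4*o^2 - o + 4) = (o - 1)*(o + 1)*(o^2 - 3*o - 4) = (o - 4)*(o - 1)*(o + 1)*(o + 1)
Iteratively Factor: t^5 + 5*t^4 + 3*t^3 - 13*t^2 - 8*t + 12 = (t + 2)*(t^4 + 3*t^3 - 3*t^2 - 7*t + 6) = (t - 1)*(t + 2)*(t^3 + 4*t^2 + t - 6) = (t - 1)*(t + 2)*(t + 3)*(t^2 + t - 2) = (t - 1)^2*(t + 2)*(t + 3)*(t + 2)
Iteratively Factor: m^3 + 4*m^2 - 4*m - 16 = (m + 2)*(m^2 + 2*m - 8) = (m + 2)*(m + 4)*(m - 2)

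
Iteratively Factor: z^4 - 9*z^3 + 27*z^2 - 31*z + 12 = (z - 1)*(z^3 - 8*z^2 + 19*z - 12) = (z - 3)*(z - 1)*(z^2 - 5*z + 4) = (z - 4)*(z - 3)*(z - 1)*(z - 1)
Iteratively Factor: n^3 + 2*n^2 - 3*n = (n)*(n^2 + 2*n - 3) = n*(n - 1)*(n + 3)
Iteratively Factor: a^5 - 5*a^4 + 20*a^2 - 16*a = (a - 2)*(a^4 - 3*a^3 - 6*a^2 + 8*a) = (a - 2)*(a - 1)*(a^3 - 2*a^2 - 8*a) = (a - 4)*(a - 2)*(a - 1)*(a^2 + 2*a) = (a - 4)*(a - 2)*(a - 1)*(a + 2)*(a)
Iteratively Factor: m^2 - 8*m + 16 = (m - 4)*(m - 4)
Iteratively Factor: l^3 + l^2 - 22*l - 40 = (l - 5)*(l^2 + 6*l + 8) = (l - 5)*(l + 2)*(l + 4)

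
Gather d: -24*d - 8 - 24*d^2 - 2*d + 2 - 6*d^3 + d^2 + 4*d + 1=-6*d^3 - 23*d^2 - 22*d - 5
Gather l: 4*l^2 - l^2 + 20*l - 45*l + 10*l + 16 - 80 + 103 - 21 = 3*l^2 - 15*l + 18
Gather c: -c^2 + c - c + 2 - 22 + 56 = 36 - c^2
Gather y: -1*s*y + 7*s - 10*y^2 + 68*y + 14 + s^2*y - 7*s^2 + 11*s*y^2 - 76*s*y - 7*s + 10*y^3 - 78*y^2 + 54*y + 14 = -7*s^2 + 10*y^3 + y^2*(11*s - 88) + y*(s^2 - 77*s + 122) + 28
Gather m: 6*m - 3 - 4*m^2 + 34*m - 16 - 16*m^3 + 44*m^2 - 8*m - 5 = -16*m^3 + 40*m^2 + 32*m - 24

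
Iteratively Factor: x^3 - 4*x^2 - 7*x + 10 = (x + 2)*(x^2 - 6*x + 5) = (x - 1)*(x + 2)*(x - 5)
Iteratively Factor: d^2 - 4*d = (d - 4)*(d)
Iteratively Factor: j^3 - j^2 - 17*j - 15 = (j + 3)*(j^2 - 4*j - 5) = (j + 1)*(j + 3)*(j - 5)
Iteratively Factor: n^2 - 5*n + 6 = (n - 2)*(n - 3)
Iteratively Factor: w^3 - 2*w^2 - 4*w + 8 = (w - 2)*(w^2 - 4) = (w - 2)^2*(w + 2)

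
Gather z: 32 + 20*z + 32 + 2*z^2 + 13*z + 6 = 2*z^2 + 33*z + 70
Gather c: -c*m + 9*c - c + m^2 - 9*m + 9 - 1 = c*(8 - m) + m^2 - 9*m + 8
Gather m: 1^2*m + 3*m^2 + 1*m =3*m^2 + 2*m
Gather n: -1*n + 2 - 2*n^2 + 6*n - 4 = -2*n^2 + 5*n - 2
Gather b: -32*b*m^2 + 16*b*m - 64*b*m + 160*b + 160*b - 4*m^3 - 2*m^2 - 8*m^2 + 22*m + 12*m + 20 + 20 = b*(-32*m^2 - 48*m + 320) - 4*m^3 - 10*m^2 + 34*m + 40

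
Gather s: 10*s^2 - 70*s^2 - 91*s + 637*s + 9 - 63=-60*s^2 + 546*s - 54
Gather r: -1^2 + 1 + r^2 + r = r^2 + r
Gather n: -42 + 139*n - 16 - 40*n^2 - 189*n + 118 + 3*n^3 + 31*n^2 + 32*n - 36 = 3*n^3 - 9*n^2 - 18*n + 24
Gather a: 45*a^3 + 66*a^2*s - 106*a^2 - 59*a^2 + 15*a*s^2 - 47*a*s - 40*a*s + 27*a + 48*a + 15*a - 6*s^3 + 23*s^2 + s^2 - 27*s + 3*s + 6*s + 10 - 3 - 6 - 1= 45*a^3 + a^2*(66*s - 165) + a*(15*s^2 - 87*s + 90) - 6*s^3 + 24*s^2 - 18*s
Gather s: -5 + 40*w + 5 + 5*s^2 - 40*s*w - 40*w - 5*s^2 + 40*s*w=0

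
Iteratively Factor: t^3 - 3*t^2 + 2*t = (t)*(t^2 - 3*t + 2) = t*(t - 1)*(t - 2)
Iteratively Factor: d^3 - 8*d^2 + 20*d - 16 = (d - 4)*(d^2 - 4*d + 4) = (d - 4)*(d - 2)*(d - 2)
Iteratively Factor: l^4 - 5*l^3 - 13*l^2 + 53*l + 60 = (l - 4)*(l^3 - l^2 - 17*l - 15) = (l - 4)*(l + 1)*(l^2 - 2*l - 15) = (l - 4)*(l + 1)*(l + 3)*(l - 5)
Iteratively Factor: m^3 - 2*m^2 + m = (m)*(m^2 - 2*m + 1) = m*(m - 1)*(m - 1)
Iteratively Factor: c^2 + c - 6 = (c + 3)*(c - 2)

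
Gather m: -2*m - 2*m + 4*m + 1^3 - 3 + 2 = 0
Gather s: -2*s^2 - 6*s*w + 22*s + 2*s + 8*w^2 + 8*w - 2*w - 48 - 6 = -2*s^2 + s*(24 - 6*w) + 8*w^2 + 6*w - 54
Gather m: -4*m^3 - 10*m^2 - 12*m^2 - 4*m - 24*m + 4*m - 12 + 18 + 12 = -4*m^3 - 22*m^2 - 24*m + 18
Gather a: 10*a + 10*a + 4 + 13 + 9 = 20*a + 26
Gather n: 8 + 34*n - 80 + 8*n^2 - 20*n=8*n^2 + 14*n - 72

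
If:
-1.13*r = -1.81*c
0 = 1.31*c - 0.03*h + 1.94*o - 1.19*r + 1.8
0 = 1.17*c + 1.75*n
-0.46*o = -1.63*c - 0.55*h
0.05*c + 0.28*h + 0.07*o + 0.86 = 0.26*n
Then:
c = 1.09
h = -3.78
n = -0.73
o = -0.65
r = 1.75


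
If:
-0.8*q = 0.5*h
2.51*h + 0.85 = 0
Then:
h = -0.34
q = 0.21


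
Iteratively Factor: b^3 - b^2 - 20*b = (b - 5)*(b^2 + 4*b) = (b - 5)*(b + 4)*(b)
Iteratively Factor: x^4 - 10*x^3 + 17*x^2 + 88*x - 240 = (x + 3)*(x^3 - 13*x^2 + 56*x - 80) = (x - 4)*(x + 3)*(x^2 - 9*x + 20) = (x - 5)*(x - 4)*(x + 3)*(x - 4)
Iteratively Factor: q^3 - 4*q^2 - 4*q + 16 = (q - 2)*(q^2 - 2*q - 8) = (q - 4)*(q - 2)*(q + 2)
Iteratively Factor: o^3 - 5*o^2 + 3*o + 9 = (o + 1)*(o^2 - 6*o + 9) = (o - 3)*(o + 1)*(o - 3)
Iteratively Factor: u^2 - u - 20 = (u + 4)*(u - 5)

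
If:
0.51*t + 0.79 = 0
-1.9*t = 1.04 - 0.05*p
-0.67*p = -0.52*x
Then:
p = -38.06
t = -1.55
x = -49.04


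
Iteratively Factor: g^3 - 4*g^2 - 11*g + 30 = (g - 2)*(g^2 - 2*g - 15) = (g - 5)*(g - 2)*(g + 3)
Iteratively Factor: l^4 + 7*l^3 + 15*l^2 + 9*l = (l + 1)*(l^3 + 6*l^2 + 9*l) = (l + 1)*(l + 3)*(l^2 + 3*l) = l*(l + 1)*(l + 3)*(l + 3)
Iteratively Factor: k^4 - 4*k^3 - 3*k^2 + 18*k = (k)*(k^3 - 4*k^2 - 3*k + 18) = k*(k - 3)*(k^2 - k - 6) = k*(k - 3)*(k + 2)*(k - 3)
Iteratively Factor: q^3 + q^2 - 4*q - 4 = (q - 2)*(q^2 + 3*q + 2) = (q - 2)*(q + 2)*(q + 1)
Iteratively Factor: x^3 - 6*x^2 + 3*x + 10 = (x - 5)*(x^2 - x - 2) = (x - 5)*(x - 2)*(x + 1)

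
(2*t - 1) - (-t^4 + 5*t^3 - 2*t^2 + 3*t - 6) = t^4 - 5*t^3 + 2*t^2 - t + 5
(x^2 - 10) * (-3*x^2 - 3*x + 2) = -3*x^4 - 3*x^3 + 32*x^2 + 30*x - 20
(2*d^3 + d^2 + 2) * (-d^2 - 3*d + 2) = -2*d^5 - 7*d^4 + d^3 - 6*d + 4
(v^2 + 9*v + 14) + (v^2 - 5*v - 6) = 2*v^2 + 4*v + 8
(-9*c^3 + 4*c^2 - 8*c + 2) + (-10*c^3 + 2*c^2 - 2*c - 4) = -19*c^3 + 6*c^2 - 10*c - 2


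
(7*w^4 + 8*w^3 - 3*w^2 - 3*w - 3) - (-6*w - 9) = 7*w^4 + 8*w^3 - 3*w^2 + 3*w + 6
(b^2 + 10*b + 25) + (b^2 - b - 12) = 2*b^2 + 9*b + 13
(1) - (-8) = 9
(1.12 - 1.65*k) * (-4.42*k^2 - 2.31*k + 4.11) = 7.293*k^3 - 1.1389*k^2 - 9.3687*k + 4.6032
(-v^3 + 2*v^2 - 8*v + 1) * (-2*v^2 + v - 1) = 2*v^5 - 5*v^4 + 19*v^3 - 12*v^2 + 9*v - 1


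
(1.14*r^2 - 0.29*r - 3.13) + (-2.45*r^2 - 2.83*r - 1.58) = -1.31*r^2 - 3.12*r - 4.71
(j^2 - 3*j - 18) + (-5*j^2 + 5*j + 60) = -4*j^2 + 2*j + 42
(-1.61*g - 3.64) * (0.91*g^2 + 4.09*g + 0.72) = -1.4651*g^3 - 9.8973*g^2 - 16.0468*g - 2.6208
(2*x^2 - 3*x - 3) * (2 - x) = -2*x^3 + 7*x^2 - 3*x - 6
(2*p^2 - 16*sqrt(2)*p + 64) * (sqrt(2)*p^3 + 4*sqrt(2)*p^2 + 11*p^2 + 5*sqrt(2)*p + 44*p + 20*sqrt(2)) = 2*sqrt(2)*p^5 - 10*p^4 + 8*sqrt(2)*p^4 - 102*sqrt(2)*p^3 - 40*p^3 - 408*sqrt(2)*p^2 + 544*p^2 + 320*sqrt(2)*p + 2176*p + 1280*sqrt(2)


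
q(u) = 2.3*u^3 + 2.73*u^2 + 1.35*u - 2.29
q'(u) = 6.9*u^2 + 5.46*u + 1.35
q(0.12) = -2.08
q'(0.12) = 2.10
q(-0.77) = -2.76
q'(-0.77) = 1.24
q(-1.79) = -9.15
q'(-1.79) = 13.68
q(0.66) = 0.45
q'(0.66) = 7.96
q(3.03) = 90.85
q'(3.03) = 81.24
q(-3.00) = -43.87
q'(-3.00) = 47.07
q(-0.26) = -2.50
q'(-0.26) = 0.40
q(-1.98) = -12.11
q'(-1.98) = 17.59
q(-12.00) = -3599.77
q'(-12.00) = 929.43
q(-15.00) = -7170.79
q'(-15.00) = 1471.95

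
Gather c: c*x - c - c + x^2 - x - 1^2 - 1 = c*(x - 2) + x^2 - x - 2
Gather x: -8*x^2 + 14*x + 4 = -8*x^2 + 14*x + 4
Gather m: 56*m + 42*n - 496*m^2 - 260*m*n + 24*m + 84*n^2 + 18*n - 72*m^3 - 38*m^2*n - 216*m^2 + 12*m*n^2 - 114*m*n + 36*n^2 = -72*m^3 + m^2*(-38*n - 712) + m*(12*n^2 - 374*n + 80) + 120*n^2 + 60*n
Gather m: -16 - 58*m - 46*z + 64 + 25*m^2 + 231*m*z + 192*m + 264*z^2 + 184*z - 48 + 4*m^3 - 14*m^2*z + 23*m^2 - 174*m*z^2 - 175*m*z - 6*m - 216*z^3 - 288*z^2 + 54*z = 4*m^3 + m^2*(48 - 14*z) + m*(-174*z^2 + 56*z + 128) - 216*z^3 - 24*z^2 + 192*z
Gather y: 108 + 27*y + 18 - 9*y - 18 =18*y + 108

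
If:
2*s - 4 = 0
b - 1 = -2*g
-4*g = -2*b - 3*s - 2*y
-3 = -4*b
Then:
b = 3/4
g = 1/8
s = 2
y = -7/2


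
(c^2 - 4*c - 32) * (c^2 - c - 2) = c^4 - 5*c^3 - 30*c^2 + 40*c + 64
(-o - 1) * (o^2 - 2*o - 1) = -o^3 + o^2 + 3*o + 1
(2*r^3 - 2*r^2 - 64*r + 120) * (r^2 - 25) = 2*r^5 - 2*r^4 - 114*r^3 + 170*r^2 + 1600*r - 3000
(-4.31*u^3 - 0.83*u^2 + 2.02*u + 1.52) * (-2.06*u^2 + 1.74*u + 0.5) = 8.8786*u^5 - 5.7896*u^4 - 7.7604*u^3 - 0.0314000000000001*u^2 + 3.6548*u + 0.76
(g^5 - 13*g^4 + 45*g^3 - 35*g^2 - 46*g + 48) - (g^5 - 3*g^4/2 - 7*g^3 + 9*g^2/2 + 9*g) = -23*g^4/2 + 52*g^3 - 79*g^2/2 - 55*g + 48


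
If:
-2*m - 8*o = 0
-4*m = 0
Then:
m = 0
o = 0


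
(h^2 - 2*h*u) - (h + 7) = h^2 - 2*h*u - h - 7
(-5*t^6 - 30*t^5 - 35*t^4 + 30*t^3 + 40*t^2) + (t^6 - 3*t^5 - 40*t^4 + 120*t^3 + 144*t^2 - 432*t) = -4*t^6 - 33*t^5 - 75*t^4 + 150*t^3 + 184*t^2 - 432*t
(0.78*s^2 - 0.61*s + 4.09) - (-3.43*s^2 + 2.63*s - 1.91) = 4.21*s^2 - 3.24*s + 6.0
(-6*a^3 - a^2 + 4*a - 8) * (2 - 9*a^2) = 54*a^5 + 9*a^4 - 48*a^3 + 70*a^2 + 8*a - 16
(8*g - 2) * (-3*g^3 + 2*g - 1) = -24*g^4 + 6*g^3 + 16*g^2 - 12*g + 2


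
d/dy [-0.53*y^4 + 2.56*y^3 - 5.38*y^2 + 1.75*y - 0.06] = -2.12*y^3 + 7.68*y^2 - 10.76*y + 1.75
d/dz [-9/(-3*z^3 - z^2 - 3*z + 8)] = 9*(-9*z^2 - 2*z - 3)/(3*z^3 + z^2 + 3*z - 8)^2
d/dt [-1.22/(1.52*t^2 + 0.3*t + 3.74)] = (3.7088*t + 0.366)/(1.52*t^2 + 0.3*t + 3.74)^2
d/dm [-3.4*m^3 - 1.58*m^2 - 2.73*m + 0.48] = -10.2*m^2 - 3.16*m - 2.73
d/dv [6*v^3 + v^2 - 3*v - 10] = 18*v^2 + 2*v - 3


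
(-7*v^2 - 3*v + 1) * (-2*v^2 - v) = 14*v^4 + 13*v^3 + v^2 - v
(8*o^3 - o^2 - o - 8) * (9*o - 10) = 72*o^4 - 89*o^3 + o^2 - 62*o + 80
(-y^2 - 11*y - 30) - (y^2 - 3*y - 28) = -2*y^2 - 8*y - 2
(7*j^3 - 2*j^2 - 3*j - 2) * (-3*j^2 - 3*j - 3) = -21*j^5 - 15*j^4 - 6*j^3 + 21*j^2 + 15*j + 6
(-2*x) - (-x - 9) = 9 - x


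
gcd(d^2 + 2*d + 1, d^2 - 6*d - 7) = d + 1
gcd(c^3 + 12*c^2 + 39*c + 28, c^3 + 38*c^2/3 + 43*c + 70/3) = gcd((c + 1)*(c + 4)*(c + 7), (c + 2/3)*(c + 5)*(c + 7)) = c + 7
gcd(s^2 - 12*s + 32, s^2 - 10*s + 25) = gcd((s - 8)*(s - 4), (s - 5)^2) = 1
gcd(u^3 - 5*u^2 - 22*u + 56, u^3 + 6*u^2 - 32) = u^2 + 2*u - 8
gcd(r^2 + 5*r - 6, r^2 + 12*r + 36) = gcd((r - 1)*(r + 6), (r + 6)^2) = r + 6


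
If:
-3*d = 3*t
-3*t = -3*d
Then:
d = 0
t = 0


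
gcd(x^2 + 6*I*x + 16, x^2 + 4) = x - 2*I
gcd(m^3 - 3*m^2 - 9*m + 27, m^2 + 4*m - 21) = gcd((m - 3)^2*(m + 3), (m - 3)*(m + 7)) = m - 3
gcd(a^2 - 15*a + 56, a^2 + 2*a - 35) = 1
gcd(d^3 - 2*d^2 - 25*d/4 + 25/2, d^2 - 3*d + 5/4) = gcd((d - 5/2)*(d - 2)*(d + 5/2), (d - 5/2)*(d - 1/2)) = d - 5/2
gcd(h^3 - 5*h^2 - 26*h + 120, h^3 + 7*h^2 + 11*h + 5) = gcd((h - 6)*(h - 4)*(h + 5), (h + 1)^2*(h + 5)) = h + 5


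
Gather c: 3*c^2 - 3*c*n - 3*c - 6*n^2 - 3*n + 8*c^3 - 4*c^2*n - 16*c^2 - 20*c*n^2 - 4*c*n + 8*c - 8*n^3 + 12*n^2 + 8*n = 8*c^3 + c^2*(-4*n - 13) + c*(-20*n^2 - 7*n + 5) - 8*n^3 + 6*n^2 + 5*n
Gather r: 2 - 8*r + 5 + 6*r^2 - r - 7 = 6*r^2 - 9*r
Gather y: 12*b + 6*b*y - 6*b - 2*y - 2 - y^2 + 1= 6*b - y^2 + y*(6*b - 2) - 1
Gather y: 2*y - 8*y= -6*y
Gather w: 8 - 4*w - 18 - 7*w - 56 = -11*w - 66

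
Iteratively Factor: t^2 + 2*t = (t)*(t + 2)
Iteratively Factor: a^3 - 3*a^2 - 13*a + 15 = (a - 1)*(a^2 - 2*a - 15) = (a - 5)*(a - 1)*(a + 3)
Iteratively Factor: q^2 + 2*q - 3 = (q - 1)*(q + 3)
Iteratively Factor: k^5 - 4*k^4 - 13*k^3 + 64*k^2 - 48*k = (k - 4)*(k^4 - 13*k^2 + 12*k) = (k - 4)*(k - 3)*(k^3 + 3*k^2 - 4*k) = k*(k - 4)*(k - 3)*(k^2 + 3*k - 4) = k*(k - 4)*(k - 3)*(k - 1)*(k + 4)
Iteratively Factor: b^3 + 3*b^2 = (b + 3)*(b^2) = b*(b + 3)*(b)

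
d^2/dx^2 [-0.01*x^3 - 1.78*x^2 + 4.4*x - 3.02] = -0.06*x - 3.56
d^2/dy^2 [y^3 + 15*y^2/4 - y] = 6*y + 15/2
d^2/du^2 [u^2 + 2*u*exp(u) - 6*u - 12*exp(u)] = 2*u*exp(u) - 8*exp(u) + 2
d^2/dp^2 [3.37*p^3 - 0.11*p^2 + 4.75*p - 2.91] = 20.22*p - 0.22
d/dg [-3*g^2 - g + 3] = -6*g - 1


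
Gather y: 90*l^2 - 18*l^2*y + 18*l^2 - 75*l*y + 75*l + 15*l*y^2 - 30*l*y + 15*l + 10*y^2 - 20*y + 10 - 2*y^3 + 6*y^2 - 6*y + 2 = 108*l^2 + 90*l - 2*y^3 + y^2*(15*l + 16) + y*(-18*l^2 - 105*l - 26) + 12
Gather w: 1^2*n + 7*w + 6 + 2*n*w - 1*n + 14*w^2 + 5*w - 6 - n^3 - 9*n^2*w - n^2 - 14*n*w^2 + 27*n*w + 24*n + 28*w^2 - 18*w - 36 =-n^3 - n^2 + 24*n + w^2*(42 - 14*n) + w*(-9*n^2 + 29*n - 6) - 36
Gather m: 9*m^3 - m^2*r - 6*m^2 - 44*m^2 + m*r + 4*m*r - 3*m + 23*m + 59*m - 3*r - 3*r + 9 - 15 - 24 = 9*m^3 + m^2*(-r - 50) + m*(5*r + 79) - 6*r - 30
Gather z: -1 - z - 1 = -z - 2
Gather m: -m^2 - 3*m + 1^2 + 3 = -m^2 - 3*m + 4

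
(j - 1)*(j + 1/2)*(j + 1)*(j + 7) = j^4 + 15*j^3/2 + 5*j^2/2 - 15*j/2 - 7/2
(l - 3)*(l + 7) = l^2 + 4*l - 21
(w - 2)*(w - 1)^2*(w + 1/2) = w^4 - 7*w^3/2 + 3*w^2 + w/2 - 1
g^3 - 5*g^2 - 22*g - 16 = (g - 8)*(g + 1)*(g + 2)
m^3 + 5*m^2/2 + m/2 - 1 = (m - 1/2)*(m + 1)*(m + 2)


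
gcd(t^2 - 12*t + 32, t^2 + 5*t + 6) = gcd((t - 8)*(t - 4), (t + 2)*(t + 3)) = 1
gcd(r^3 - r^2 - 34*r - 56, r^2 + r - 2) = r + 2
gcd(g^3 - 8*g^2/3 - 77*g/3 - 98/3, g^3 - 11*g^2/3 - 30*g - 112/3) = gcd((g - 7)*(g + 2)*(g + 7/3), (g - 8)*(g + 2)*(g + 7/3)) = g^2 + 13*g/3 + 14/3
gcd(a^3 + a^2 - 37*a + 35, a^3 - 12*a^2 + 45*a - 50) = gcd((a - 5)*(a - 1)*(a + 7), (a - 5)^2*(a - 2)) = a - 5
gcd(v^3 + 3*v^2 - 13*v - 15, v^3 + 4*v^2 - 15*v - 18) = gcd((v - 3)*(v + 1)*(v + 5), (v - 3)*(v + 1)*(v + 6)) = v^2 - 2*v - 3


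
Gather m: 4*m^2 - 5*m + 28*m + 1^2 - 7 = 4*m^2 + 23*m - 6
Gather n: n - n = 0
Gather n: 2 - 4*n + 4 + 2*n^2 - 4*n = 2*n^2 - 8*n + 6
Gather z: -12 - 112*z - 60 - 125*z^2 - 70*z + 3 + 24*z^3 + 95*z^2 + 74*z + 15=24*z^3 - 30*z^2 - 108*z - 54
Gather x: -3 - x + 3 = -x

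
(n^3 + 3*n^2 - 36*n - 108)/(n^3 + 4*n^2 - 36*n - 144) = (n + 3)/(n + 4)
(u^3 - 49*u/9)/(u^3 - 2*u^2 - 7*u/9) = (3*u + 7)/(3*u + 1)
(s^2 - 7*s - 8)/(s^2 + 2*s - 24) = (s^2 - 7*s - 8)/(s^2 + 2*s - 24)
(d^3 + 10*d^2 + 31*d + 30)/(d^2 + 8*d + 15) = d + 2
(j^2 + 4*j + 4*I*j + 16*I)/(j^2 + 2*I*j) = (j^2 + 4*j*(1 + I) + 16*I)/(j*(j + 2*I))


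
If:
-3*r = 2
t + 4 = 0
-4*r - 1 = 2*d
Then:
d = 5/6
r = -2/3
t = -4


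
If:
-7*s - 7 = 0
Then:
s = -1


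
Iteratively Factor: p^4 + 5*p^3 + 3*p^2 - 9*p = (p + 3)*(p^3 + 2*p^2 - 3*p) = (p + 3)^2*(p^2 - p) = (p - 1)*(p + 3)^2*(p)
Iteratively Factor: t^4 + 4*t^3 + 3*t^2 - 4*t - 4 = (t - 1)*(t^3 + 5*t^2 + 8*t + 4) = (t - 1)*(t + 2)*(t^2 + 3*t + 2) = (t - 1)*(t + 1)*(t + 2)*(t + 2)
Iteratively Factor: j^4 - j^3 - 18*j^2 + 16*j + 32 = (j + 4)*(j^3 - 5*j^2 + 2*j + 8) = (j - 2)*(j + 4)*(j^2 - 3*j - 4) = (j - 2)*(j + 1)*(j + 4)*(j - 4)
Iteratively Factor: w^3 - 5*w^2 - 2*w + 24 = (w - 4)*(w^2 - w - 6) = (w - 4)*(w - 3)*(w + 2)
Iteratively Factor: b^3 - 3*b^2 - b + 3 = (b - 3)*(b^2 - 1) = (b - 3)*(b + 1)*(b - 1)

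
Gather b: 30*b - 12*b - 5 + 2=18*b - 3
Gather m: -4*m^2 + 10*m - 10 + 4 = -4*m^2 + 10*m - 6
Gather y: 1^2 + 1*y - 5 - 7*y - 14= -6*y - 18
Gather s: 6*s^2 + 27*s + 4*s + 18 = 6*s^2 + 31*s + 18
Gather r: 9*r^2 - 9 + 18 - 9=9*r^2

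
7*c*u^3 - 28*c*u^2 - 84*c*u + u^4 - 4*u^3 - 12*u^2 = u*(7*c + u)*(u - 6)*(u + 2)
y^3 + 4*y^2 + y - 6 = (y - 1)*(y + 2)*(y + 3)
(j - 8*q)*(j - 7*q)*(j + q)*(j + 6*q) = j^4 - 8*j^3*q - 43*j^2*q^2 + 302*j*q^3 + 336*q^4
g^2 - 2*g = g*(g - 2)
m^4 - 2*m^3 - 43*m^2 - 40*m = m*(m - 8)*(m + 1)*(m + 5)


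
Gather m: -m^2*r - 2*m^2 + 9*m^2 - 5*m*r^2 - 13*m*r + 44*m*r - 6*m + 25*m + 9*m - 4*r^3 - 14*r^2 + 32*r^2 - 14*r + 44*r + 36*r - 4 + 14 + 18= m^2*(7 - r) + m*(-5*r^2 + 31*r + 28) - 4*r^3 + 18*r^2 + 66*r + 28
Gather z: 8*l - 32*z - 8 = 8*l - 32*z - 8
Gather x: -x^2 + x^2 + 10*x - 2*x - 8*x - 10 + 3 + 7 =0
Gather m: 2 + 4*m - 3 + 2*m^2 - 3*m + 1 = 2*m^2 + m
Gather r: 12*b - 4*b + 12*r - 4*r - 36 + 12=8*b + 8*r - 24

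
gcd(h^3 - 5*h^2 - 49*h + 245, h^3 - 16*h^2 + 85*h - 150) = h - 5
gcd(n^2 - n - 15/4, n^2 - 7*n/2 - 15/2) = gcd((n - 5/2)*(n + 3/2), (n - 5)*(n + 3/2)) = n + 3/2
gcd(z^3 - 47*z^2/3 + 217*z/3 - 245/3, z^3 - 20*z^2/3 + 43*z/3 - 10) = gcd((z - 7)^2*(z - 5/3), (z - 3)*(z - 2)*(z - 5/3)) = z - 5/3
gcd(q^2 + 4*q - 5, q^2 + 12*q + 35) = q + 5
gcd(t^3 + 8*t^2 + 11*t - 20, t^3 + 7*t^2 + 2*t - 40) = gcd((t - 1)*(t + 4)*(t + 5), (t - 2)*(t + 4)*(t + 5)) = t^2 + 9*t + 20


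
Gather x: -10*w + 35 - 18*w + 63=98 - 28*w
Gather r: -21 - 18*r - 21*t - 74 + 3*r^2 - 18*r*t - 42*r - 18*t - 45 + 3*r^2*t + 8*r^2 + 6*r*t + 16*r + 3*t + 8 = r^2*(3*t + 11) + r*(-12*t - 44) - 36*t - 132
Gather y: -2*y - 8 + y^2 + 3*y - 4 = y^2 + y - 12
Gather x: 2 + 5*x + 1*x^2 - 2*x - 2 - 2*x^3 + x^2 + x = -2*x^3 + 2*x^2 + 4*x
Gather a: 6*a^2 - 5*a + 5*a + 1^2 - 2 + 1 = 6*a^2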